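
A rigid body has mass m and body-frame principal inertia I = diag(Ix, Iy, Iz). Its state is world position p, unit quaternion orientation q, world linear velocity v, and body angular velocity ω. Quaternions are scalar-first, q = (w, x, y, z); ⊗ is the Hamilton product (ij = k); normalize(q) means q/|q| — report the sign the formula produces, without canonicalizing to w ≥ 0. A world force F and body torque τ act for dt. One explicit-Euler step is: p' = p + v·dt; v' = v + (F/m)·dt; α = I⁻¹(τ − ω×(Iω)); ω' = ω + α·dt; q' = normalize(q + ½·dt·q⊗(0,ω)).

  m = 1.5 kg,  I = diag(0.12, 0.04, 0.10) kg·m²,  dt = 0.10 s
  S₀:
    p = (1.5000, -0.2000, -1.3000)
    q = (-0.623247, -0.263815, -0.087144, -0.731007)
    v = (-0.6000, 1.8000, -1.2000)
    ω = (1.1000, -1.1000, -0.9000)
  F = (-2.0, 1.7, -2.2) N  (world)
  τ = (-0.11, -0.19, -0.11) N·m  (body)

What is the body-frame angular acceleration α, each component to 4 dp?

precession coupling ω×(Iω) = (0.0594, -0.0198, 0.0968)
α = I⁻¹(τ − ω×Iω) = (-1.4117, -4.2550, -2.0680)

α = (-1.4117, -4.2550, -2.0680)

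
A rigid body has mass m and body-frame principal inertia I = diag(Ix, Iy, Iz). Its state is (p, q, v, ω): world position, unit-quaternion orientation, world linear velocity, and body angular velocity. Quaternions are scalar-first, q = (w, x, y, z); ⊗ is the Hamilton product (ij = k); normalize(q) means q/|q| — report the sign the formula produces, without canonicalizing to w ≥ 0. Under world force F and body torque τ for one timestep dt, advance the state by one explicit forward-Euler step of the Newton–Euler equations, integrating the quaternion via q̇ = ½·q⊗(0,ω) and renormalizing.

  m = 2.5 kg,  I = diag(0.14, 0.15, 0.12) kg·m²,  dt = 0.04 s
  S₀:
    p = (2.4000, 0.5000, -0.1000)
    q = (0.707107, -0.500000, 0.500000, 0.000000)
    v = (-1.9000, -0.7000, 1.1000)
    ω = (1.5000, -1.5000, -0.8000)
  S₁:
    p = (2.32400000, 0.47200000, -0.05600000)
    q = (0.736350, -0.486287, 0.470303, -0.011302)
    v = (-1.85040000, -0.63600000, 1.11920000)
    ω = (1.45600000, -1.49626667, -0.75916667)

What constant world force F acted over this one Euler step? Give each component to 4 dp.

F = (3.1000, 4.0000, 1.2000)

v₁ − v₀ = (0.04960000, 0.06400000, 0.01920000)
applied force F = (3.1000, 4.0000, 1.2000)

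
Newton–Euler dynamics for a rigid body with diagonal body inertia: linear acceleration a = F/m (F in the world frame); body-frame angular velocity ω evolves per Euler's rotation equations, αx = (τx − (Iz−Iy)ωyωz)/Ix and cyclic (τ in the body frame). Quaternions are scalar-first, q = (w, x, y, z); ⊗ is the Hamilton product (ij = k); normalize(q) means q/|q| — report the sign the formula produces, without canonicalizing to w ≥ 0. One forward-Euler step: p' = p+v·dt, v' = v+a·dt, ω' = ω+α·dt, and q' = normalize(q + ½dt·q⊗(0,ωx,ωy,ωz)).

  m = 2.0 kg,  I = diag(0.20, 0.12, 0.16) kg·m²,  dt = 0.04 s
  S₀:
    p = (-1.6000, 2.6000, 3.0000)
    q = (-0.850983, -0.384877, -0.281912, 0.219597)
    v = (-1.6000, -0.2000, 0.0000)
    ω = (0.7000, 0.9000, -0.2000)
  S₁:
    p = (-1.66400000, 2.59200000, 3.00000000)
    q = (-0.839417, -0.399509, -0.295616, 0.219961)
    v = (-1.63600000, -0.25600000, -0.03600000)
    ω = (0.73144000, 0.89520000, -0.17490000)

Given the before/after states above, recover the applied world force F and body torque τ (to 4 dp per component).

Δv = v₁−v₀ = (-0.03600000, -0.05600000, -0.03600000)
applied force F = (-1.8000, -2.8000, -1.8000)
rate change Δω = (0.03144000, -0.00480000, 0.02510000)
ω₀×(Iω₀) = (-0.0072, -0.0056, -0.0504)
applied torque τ = (0.1500, -0.0200, 0.0500)

F = (-1.8000, -2.8000, -1.8000)
τ = (0.1500, -0.0200, 0.0500)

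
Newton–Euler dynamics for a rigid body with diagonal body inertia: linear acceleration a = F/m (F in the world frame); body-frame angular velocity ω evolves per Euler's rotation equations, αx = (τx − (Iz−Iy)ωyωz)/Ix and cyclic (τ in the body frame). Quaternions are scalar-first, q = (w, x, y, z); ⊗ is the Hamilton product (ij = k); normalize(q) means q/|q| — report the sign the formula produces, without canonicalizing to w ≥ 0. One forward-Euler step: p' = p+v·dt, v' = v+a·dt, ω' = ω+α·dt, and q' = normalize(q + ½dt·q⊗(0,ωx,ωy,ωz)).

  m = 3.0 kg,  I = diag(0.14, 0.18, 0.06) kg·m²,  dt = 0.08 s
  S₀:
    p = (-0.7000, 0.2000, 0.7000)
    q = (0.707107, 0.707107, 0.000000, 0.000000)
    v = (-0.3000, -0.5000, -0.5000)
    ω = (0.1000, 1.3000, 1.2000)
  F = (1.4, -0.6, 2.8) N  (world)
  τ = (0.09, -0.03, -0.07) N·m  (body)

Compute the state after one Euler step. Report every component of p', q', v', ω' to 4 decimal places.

p' = p + v·dt = (-0.7240, 0.1600, 0.6600)
v' = v + a·dt = (-0.2627, -0.5160, -0.4253)
precession coupling ω×(Iω) = (-0.1872, 0.0096, 0.0052)
(τ − ω×Iω)/I = (1.9800, -0.2200, -1.2533)
ω' = ω + α·dt = (0.2584, 1.2824, 1.0997)
2q̇ = q⊗(0,ω) = (-0.0707107, 0.0707107, 0.0707107, 1.7677675)
q + ½dt·q⊗(0,ω), renormalized = (0.7025, 0.7082, 0.0028, 0.0705)

p' = (-0.7240, 0.1600, 0.6600)
q' = (0.7025, 0.7082, 0.0028, 0.0705)
v' = (-0.2627, -0.5160, -0.4253)
ω' = (0.2584, 1.2824, 1.0997)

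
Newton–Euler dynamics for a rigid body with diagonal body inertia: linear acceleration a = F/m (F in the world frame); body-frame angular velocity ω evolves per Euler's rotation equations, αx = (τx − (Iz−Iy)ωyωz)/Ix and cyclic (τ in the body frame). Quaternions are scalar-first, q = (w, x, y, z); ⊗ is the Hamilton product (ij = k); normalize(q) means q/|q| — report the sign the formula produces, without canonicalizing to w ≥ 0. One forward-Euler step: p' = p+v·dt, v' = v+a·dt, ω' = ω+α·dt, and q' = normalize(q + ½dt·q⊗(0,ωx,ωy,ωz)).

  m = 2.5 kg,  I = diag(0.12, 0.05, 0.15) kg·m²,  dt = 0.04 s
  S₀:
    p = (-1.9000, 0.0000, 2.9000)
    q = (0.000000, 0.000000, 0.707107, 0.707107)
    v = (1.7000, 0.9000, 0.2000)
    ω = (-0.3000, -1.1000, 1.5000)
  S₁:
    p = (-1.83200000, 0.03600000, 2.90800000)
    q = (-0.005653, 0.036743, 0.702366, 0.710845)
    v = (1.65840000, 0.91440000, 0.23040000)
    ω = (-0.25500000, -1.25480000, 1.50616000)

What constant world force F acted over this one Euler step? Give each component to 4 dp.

F = (-2.6000, 0.9000, 1.9000)

Δv = v₁−v₀ = (-0.04160000, 0.01440000, 0.03040000)
applied force F = (-2.6000, 0.9000, 1.9000)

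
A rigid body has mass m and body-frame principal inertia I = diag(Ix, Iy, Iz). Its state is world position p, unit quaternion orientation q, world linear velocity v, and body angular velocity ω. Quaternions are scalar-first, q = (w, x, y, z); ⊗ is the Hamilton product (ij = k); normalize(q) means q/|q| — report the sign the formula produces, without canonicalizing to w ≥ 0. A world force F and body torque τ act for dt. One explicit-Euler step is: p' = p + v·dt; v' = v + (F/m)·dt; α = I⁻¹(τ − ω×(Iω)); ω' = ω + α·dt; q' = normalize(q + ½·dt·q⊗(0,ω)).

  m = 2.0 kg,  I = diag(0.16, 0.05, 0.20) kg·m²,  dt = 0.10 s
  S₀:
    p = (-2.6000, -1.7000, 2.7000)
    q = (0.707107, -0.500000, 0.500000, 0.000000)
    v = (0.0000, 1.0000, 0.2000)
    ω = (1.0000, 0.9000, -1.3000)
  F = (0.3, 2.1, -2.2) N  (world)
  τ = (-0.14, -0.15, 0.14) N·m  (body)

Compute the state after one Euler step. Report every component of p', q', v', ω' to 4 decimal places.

p' = (-2.6000, -1.6000, 2.7200)
q' = (0.7065, -0.4950, 0.4971, -0.0931)
v' = (0.0150, 1.1050, 0.0900)
ω' = (1.0222, 0.4960, -1.1805)

linear accel F/m = (0.1500, 1.0500, -1.1000)
new position p' = (-2.6000, -1.6000, 2.7200)
v' = v + a·dt = (0.0150, 1.1050, 0.0900)
α = I⁻¹(τ − ω×Iω) = (0.2219, -4.0400, 1.1950)
ω' = ω + α·dt = (1.0222, 0.4960, -1.1805)
2q̇ = q⊗(0,ω) = (0.0500000, 0.0571070, -0.0136037, -1.8692391)
updated quaternion q' = (0.7065, -0.4950, 0.4971, -0.0931)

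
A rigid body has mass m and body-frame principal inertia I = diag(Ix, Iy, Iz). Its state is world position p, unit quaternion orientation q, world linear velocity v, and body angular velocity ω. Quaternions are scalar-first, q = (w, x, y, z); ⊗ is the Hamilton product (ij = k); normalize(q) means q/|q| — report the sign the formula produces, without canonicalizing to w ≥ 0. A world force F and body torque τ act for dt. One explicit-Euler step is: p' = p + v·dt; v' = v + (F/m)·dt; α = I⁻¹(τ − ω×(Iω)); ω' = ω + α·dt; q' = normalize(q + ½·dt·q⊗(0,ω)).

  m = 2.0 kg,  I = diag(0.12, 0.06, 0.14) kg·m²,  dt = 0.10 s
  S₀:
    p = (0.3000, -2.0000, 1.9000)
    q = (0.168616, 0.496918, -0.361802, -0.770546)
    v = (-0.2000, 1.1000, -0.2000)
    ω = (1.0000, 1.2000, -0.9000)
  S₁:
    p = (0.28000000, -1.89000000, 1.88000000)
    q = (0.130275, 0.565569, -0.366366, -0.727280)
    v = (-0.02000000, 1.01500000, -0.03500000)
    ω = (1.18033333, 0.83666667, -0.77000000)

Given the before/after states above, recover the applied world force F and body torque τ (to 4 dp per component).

F = (3.6000, -1.7000, 3.3000)
τ = (0.1300, -0.2000, 0.1100)

rate change Δω = (0.18033333, -0.36333333, 0.13000000)
precession coupling = (-0.0864, 0.0180, -0.0720)
τ = I·(Δω/dt) + ω₀×(Iω₀) = (0.1300, -0.2000, 0.1100)
v₁ − v₀ = (0.18000000, -0.08500000, 0.16500000)
m·(v₁−v₀)/dt = (3.6000, -1.7000, 3.3000)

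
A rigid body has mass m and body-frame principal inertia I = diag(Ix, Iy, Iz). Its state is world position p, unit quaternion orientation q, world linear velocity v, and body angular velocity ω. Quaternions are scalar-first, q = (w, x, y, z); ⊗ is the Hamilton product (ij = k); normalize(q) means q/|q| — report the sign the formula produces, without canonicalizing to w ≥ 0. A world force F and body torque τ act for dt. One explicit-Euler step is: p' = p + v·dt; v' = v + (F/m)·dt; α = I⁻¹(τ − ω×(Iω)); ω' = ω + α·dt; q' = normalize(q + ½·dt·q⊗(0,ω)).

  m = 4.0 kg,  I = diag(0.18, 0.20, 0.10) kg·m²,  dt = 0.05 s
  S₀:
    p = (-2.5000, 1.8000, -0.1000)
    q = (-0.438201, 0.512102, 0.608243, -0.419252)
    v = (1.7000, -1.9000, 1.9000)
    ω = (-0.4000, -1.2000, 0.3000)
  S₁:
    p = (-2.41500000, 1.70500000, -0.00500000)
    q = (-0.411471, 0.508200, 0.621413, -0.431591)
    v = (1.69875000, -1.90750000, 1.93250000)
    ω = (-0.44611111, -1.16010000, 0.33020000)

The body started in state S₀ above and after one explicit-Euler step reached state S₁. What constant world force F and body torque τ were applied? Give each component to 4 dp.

F = (-0.1000, -0.6000, 2.6000)
τ = (-0.1300, 0.1500, 0.0700)

Δv = v₁−v₀ = (-0.00125000, -0.00750000, 0.03250000)
applied force F = (-0.1000, -0.6000, 2.6000)
ω₁ − ω₀ = (-0.04611111, 0.03990000, 0.03020000)
I·α + gyro = (-0.1300, 0.1500, 0.0700)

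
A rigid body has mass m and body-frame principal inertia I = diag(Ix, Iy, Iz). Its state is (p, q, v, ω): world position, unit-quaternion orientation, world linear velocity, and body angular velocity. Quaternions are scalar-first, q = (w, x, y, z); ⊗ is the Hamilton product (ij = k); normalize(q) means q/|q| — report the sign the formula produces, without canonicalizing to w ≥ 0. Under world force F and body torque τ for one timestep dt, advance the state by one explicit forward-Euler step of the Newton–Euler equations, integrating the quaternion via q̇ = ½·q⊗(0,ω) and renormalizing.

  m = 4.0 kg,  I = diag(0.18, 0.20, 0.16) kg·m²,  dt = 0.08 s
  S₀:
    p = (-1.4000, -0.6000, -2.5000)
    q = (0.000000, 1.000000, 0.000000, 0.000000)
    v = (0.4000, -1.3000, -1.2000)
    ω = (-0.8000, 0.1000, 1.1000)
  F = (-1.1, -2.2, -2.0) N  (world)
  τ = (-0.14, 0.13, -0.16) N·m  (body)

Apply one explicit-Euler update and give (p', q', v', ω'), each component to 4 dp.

α = I⁻¹(τ − ω×Iω) = (-0.7533, 0.7380, -0.9900)
ω + α·dt = (-0.8603, 0.1590, 1.0208)
2q̇ = q⊗(0,ω) = (0.8000000, 0.0000000, -1.1000000, 0.1000000)
q' = normalize(q + ½dt·q⊗(0,ω)) = (0.0320, 0.9985, -0.0439, 0.0040)
p + v·dt = (-1.3680, -0.7040, -2.5960)
v' = v + a·dt = (0.3780, -1.3440, -1.2400)

p' = (-1.3680, -0.7040, -2.5960)
q' = (0.0320, 0.9985, -0.0439, 0.0040)
v' = (0.3780, -1.3440, -1.2400)
ω' = (-0.8603, 0.1590, 1.0208)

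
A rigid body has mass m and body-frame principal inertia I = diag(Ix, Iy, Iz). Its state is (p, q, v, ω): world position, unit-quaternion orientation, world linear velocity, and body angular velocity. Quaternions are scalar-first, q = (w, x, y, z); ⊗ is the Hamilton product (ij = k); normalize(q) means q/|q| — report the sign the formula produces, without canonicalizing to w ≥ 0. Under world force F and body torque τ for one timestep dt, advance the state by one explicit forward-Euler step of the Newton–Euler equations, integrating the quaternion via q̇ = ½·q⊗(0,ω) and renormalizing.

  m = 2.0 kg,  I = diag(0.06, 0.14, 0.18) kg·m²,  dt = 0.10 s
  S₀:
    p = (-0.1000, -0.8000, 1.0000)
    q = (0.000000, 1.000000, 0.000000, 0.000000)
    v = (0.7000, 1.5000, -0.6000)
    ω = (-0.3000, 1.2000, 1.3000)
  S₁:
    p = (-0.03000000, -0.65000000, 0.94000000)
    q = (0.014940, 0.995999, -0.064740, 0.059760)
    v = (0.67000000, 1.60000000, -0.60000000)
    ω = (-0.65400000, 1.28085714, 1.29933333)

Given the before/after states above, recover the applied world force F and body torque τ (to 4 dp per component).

F = (-0.6000, 2.0000, 0.0000)
τ = (-0.1500, 0.1600, -0.0300)

ω₁ − ω₀ = (-0.35400000, 0.08085714, -0.00066667)
τ = I·(Δω/dt) + ω₀×(Iω₀) = (-0.1500, 0.1600, -0.0300)
v₁ − v₀ = (-0.03000000, 0.10000000, 0.00000000)
m·(v₁−v₀)/dt = (-0.6000, 2.0000, 0.0000)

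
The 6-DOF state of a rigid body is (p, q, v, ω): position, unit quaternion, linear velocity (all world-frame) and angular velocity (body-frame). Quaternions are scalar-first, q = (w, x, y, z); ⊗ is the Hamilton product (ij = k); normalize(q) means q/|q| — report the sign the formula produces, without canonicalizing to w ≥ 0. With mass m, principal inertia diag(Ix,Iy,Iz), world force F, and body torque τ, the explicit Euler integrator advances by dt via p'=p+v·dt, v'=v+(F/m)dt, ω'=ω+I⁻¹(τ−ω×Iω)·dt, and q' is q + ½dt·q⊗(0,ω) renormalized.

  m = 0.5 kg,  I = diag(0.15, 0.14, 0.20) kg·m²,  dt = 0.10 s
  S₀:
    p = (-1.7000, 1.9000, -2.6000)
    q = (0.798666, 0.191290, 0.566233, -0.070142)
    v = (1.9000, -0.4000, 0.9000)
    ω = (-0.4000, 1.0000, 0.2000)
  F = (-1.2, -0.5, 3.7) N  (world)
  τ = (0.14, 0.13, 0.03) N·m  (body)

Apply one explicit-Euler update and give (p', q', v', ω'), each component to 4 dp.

precession coupling ω×(Iω) = (0.0120, 0.0040, 0.0040)
α = I⁻¹(τ − ω×Iω) = (0.8533, 0.9000, 0.1300)
ω' = ω + α·dt = (-0.3147, 1.0900, 0.2130)
q⊗(0,ω) = (-0.4756886, -0.1360778, 0.7884648, 0.5775164)
q' = normalize(q + ½dt·q⊗(0,ω)) = (0.7737, 0.1842, 0.6048, -0.0412)
p' = p + v·dt = (-1.5100, 1.8600, -2.5100)
v + (F/m)dt = (1.6600, -0.5000, 1.6400)

p' = (-1.5100, 1.8600, -2.5100)
q' = (0.7737, 0.1842, 0.6048, -0.0412)
v' = (1.6600, -0.5000, 1.6400)
ω' = (-0.3147, 1.0900, 0.2130)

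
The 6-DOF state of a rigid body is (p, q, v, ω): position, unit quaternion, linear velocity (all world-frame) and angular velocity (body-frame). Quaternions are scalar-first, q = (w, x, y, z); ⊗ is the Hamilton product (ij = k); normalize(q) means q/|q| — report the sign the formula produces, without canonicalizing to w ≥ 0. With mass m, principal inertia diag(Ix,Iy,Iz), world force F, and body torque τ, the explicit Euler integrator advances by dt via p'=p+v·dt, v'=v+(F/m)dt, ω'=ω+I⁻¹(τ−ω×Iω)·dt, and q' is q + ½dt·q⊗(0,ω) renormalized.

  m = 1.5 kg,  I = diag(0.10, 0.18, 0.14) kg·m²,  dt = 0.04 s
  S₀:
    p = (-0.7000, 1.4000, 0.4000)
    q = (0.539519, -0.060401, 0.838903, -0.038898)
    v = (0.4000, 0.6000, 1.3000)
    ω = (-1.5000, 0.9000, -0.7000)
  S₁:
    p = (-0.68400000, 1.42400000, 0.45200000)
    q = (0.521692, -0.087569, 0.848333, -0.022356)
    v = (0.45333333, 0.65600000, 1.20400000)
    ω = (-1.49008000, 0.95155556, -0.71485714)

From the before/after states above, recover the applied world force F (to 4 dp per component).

F = (2.0000, 2.1000, -3.6000)

velocity change Δv = (0.05333333, 0.05600000, -0.09600000)
m·(v₁−v₀)/dt = (2.0000, 2.1000, -3.6000)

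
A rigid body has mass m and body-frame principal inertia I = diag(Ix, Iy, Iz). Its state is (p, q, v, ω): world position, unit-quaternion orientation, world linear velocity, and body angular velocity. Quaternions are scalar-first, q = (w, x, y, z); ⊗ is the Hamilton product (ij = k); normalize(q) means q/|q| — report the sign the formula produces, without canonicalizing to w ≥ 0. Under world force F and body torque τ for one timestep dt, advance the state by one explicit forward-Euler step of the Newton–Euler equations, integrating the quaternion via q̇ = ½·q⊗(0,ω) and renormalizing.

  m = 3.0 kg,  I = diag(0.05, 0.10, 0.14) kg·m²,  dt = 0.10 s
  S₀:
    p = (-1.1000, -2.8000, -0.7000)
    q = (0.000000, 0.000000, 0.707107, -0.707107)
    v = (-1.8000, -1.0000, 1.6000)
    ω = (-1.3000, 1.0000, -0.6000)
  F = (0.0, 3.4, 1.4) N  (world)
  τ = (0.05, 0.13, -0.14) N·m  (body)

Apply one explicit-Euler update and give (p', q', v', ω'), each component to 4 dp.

p + v·dt = (-1.2800, -2.9000, -0.5400)
v + (F/m)dt = (-1.8000, -0.8867, 1.6467)
ω×(Iω) gyroscopic = (-0.0240, -0.0702, -0.0650)
angular accel α = (1.4800, 2.0020, -0.5357)
ω + α·dt = (-1.1520, 1.2002, -0.6536)
Hamilton product q⊗(0,ω) = (-1.1313712, 0.2828428, 0.9192391, 0.9192391)
q + ½dt·q⊗(0,ω), renormalized = (-0.0564, 0.0141, 0.7502, -0.6586)

p' = (-1.2800, -2.9000, -0.5400)
q' = (-0.0564, 0.0141, 0.7502, -0.6586)
v' = (-1.8000, -0.8867, 1.6467)
ω' = (-1.1520, 1.2002, -0.6536)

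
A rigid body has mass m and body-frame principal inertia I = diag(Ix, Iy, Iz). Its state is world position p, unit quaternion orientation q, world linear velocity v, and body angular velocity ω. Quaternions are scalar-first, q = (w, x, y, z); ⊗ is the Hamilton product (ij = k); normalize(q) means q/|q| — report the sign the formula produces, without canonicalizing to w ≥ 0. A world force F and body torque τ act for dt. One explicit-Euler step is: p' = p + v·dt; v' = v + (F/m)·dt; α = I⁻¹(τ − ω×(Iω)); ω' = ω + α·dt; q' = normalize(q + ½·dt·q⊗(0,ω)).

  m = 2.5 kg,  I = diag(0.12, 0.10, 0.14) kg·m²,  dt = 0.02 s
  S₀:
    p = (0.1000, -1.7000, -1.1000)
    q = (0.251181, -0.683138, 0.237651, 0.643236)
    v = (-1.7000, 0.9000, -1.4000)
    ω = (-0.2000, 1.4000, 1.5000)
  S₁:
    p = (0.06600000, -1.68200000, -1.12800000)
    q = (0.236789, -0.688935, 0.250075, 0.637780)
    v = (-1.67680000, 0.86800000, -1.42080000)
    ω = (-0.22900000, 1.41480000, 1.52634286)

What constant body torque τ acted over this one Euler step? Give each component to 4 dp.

τ = (-0.0900, 0.0800, 0.1900)

rate change Δω = (-0.02900000, 0.01480000, 0.02634286)
ω₀×(Iω₀) = (0.0840, 0.0060, 0.0056)
applied torque τ = (-0.0900, 0.0800, 0.1900)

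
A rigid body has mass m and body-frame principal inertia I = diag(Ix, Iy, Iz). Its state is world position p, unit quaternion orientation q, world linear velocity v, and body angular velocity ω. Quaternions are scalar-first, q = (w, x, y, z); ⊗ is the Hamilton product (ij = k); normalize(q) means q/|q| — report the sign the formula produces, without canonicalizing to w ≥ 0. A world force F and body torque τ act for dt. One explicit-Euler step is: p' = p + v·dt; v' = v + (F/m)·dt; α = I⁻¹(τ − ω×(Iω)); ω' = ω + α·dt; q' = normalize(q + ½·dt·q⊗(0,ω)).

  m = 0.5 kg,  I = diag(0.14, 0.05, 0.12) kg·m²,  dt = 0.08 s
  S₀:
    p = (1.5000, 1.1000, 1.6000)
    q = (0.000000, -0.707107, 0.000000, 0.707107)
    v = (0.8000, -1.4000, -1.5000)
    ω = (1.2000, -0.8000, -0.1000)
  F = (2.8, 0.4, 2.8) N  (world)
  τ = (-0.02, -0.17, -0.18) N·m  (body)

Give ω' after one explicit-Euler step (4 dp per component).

ω' = (1.1854, -1.0682, -0.2776)

(τ − ω×Iω)/I = (-0.1829, -3.3520, -2.2200)
new body rate ω' = (1.1854, -1.0682, -0.2776)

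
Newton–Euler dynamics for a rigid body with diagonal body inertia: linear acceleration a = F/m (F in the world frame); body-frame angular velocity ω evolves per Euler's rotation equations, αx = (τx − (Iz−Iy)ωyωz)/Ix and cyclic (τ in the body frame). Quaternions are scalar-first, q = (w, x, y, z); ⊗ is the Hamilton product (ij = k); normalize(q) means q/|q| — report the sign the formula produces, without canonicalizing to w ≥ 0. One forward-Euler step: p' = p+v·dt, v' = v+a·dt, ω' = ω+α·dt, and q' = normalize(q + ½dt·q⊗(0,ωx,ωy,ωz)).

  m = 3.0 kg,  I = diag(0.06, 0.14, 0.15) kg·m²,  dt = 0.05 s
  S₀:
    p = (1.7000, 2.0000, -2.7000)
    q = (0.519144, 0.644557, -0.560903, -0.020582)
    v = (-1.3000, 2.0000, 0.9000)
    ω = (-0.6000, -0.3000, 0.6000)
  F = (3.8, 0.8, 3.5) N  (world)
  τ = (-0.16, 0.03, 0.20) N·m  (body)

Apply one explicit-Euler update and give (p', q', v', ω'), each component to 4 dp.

ω×(Iω) gyroscopic = (-0.0018, 0.0324, 0.0144)
(τ − ω×Iω)/I = (-2.6367, -0.0171, 1.2373)
new body rate ω' = (-0.7318, -0.3009, 0.6619)
q⊗(0,ω) = (0.2308125, -0.6542028, -0.5301282, -0.2184225)
q + ½dt·q⊗(0,ω), renormalized = (0.5248, 0.6280, -0.5740, -0.0260)
a = F/m = (1.2667, 0.2667, 1.1667)
p + v·dt = (1.6350, 2.1000, -2.6550)
v + (F/m)dt = (-1.2367, 2.0133, 0.9583)

p' = (1.6350, 2.1000, -2.6550)
q' = (0.5248, 0.6280, -0.5740, -0.0260)
v' = (-1.2367, 2.0133, 0.9583)
ω' = (-0.7318, -0.3009, 0.6619)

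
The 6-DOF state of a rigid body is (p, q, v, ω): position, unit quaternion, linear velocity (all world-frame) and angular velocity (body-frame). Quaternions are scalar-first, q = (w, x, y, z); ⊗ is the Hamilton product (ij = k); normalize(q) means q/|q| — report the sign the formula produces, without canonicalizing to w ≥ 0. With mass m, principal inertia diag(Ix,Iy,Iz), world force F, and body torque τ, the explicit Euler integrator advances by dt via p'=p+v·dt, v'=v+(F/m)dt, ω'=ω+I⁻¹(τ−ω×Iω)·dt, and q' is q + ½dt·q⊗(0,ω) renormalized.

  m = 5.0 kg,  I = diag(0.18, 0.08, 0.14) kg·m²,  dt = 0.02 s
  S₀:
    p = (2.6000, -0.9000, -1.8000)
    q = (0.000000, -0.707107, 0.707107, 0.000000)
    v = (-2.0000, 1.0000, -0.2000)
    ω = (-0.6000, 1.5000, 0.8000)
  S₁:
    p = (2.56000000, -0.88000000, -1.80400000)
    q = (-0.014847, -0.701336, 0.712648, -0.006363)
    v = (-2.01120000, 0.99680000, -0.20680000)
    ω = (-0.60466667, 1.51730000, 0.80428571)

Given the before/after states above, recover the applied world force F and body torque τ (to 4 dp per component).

F = (-2.8000, -0.8000, -1.7000)
τ = (0.0300, 0.0500, 0.1200)

velocity change Δv = (-0.01120000, -0.00320000, -0.00680000)
F = m·Δv/dt = (-2.8000, -0.8000, -1.7000)
rate change Δω = (-0.00466667, 0.01730000, 0.00428571)
ω₀×(Iω₀) = (0.0720, -0.0192, 0.0900)
applied torque τ = (0.0300, 0.0500, 0.1200)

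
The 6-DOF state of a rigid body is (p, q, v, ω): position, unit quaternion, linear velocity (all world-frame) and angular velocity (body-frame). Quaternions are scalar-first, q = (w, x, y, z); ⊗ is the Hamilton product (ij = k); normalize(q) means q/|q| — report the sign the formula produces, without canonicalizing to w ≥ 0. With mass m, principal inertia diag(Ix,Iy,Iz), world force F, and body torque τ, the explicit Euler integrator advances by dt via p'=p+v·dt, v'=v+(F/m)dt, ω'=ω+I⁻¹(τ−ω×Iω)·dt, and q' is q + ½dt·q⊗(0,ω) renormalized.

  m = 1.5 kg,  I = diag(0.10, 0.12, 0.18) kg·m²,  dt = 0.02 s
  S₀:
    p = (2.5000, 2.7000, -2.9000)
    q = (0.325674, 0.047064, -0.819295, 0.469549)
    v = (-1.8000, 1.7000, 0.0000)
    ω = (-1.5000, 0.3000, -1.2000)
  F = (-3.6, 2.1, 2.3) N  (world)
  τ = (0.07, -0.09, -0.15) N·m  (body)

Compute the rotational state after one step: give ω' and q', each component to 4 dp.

ω' = (-1.4817, 0.3090, -1.2157)
q' = (0.3344, 0.0506, -0.8246, 0.4534)

angular accel α = (0.9160, 0.4500, -0.7833)
new body rate ω' = (-1.4817, 0.3090, -1.2157)
2q̇ = q⊗(0,ω) = (0.8798433, 0.3537783, -0.5501445, -1.6056321)
updated quaternion q' = (0.3344, 0.0506, -0.8246, 0.4534)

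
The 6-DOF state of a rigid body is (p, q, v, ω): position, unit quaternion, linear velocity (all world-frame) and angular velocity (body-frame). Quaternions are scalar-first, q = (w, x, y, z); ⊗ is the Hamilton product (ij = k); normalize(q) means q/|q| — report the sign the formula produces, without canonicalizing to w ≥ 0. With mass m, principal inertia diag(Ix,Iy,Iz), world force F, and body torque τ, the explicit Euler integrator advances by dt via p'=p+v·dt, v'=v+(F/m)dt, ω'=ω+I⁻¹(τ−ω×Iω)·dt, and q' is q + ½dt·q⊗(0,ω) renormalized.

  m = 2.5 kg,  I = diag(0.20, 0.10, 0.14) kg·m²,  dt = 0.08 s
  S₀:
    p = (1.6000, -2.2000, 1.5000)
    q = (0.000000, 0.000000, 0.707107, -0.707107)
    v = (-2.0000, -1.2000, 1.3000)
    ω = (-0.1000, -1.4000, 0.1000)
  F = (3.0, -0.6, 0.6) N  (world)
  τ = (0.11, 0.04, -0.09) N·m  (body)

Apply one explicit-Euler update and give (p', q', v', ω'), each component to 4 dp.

p' = (1.4400, -2.2960, 1.6040)
q' = (0.0424, -0.0367, 0.7088, -0.7032)
v' = (-1.9040, -1.2192, 1.3192)
ω' = (-0.0538, -1.3675, 0.0566)

ω×(Iω) gyroscopic = (-0.0056, -0.0006, -0.0140)
(τ − ω×Iω)/I = (0.5780, 0.4060, -0.5429)
new body rate ω' = (-0.0538, -1.3675, 0.0566)
q⊗(0,ω) = (1.0606605, -0.9192391, 0.0707107, 0.0707107)
q + ½dt·q⊗(0,ω), renormalized = (0.0424, -0.0367, 0.7088, -0.7032)
p' = p + v·dt = (1.4400, -2.2960, 1.6040)
v' = v + a·dt = (-1.9040, -1.2192, 1.3192)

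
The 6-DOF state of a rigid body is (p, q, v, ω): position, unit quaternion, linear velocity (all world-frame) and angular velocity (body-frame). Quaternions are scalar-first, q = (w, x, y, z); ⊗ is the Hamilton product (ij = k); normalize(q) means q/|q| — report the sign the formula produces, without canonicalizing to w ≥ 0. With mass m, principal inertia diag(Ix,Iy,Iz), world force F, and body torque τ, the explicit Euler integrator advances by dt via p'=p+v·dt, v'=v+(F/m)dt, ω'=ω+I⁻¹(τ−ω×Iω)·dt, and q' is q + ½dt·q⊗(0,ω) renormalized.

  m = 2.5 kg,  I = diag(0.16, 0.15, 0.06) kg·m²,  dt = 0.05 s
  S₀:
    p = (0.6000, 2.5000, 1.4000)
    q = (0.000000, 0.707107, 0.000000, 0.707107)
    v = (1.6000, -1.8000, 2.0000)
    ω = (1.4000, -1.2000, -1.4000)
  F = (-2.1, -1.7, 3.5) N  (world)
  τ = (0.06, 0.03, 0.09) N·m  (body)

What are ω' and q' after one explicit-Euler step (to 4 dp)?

precession coupling ω×(Iω) = (-0.1512, -0.1960, 0.0168)
angular accel α = (1.3200, 1.5067, 1.2200)
ω' = ω + α·dt = (1.4660, -1.1247, -1.3390)
2q̇ = q⊗(0,ω) = (0.0000000, 0.8485284, 1.9798996, -0.8485284)
updated quaternion q' = (0.0000, 0.7271, 0.0494, 0.6847)

ω' = (1.4660, -1.1247, -1.3390)
q' = (0.0000, 0.7271, 0.0494, 0.6847)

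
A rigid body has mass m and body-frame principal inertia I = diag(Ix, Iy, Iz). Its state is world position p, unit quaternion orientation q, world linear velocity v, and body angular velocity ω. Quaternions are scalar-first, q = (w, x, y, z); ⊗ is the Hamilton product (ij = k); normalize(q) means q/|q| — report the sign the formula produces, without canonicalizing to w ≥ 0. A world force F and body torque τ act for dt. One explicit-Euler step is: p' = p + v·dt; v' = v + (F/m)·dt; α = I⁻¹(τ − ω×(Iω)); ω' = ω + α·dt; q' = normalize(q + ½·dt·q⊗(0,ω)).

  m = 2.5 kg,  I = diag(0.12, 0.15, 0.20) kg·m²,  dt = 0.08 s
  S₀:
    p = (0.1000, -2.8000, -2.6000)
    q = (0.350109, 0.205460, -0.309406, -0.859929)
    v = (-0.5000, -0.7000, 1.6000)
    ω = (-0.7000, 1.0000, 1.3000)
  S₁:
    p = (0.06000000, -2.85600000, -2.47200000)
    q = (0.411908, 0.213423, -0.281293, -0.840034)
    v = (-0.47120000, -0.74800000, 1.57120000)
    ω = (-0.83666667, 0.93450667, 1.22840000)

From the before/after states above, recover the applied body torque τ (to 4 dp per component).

τ = (-0.1400, -0.0500, -0.2000)

ω₁ − ω₀ = (-0.13666667, -0.06549333, -0.07160000)
precession coupling = (0.0650, 0.0728, -0.0210)
applied torque τ = (-0.1400, -0.0500, -0.2000)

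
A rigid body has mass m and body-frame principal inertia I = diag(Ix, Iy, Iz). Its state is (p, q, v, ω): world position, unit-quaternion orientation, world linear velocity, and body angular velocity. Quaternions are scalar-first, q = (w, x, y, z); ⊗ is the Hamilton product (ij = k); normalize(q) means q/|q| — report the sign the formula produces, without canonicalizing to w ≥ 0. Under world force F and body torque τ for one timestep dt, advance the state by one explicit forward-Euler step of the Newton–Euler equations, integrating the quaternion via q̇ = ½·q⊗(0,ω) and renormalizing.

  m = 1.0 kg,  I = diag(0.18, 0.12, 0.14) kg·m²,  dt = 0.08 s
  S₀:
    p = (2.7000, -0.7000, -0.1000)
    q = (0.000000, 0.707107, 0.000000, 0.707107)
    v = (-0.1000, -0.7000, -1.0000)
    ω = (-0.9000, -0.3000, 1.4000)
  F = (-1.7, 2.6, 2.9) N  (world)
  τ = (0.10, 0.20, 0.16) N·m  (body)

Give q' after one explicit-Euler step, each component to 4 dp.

q' = (-0.0141, 0.7140, -0.0649, 0.6970)

q⊗(0,ω) = (-0.3535535, 0.2121321, -1.6263461, -0.2121321)
q + ½dt·q⊗(0,ω), renormalized = (-0.0141, 0.7140, -0.0649, 0.6970)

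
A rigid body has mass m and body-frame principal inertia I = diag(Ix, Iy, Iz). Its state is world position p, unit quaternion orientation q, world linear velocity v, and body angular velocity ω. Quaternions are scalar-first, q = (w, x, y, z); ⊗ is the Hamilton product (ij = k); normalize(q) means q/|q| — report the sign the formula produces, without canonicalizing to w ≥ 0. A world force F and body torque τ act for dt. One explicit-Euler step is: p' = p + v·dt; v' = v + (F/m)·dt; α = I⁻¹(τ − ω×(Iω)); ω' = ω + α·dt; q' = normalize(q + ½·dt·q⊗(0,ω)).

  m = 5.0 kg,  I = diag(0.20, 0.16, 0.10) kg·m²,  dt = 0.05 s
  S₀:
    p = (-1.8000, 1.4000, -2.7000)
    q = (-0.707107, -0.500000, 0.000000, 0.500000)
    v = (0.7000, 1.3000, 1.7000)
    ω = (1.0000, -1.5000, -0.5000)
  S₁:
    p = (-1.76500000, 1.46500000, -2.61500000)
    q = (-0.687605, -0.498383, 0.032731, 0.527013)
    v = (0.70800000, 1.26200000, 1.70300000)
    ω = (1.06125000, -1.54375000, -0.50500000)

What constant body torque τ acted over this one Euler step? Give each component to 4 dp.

rate change Δω = (0.06125000, -0.04375000, -0.00500000)
applied torque τ = (0.2000, -0.1900, 0.0500)

τ = (0.2000, -0.1900, 0.0500)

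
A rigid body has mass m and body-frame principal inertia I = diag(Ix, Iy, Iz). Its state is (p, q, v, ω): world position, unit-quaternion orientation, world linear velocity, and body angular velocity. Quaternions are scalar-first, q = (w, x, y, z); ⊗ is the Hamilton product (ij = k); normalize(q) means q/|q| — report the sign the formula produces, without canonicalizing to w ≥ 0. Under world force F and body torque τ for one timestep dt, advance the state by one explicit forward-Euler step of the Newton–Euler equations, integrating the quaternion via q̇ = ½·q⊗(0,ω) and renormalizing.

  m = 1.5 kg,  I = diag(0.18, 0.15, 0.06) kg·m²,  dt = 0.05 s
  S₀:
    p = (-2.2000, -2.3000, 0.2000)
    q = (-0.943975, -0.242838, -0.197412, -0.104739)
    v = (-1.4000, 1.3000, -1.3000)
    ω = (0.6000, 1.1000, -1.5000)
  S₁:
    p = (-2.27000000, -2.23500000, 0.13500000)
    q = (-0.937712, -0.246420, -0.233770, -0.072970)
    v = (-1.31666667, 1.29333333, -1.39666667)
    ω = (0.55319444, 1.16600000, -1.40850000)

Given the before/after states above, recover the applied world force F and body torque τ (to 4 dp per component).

F = (2.5000, -0.2000, -2.9000)
τ = (-0.0200, 0.0900, 0.0900)

v₁ − v₀ = (0.08333333, -0.00666667, -0.09666667)
m·(v₁−v₀)/dt = (2.5000, -0.2000, -2.9000)
ω₁ − ω₀ = (-0.04680556, 0.06600000, 0.09150000)
applied torque τ = (-0.0200, 0.0900, 0.0900)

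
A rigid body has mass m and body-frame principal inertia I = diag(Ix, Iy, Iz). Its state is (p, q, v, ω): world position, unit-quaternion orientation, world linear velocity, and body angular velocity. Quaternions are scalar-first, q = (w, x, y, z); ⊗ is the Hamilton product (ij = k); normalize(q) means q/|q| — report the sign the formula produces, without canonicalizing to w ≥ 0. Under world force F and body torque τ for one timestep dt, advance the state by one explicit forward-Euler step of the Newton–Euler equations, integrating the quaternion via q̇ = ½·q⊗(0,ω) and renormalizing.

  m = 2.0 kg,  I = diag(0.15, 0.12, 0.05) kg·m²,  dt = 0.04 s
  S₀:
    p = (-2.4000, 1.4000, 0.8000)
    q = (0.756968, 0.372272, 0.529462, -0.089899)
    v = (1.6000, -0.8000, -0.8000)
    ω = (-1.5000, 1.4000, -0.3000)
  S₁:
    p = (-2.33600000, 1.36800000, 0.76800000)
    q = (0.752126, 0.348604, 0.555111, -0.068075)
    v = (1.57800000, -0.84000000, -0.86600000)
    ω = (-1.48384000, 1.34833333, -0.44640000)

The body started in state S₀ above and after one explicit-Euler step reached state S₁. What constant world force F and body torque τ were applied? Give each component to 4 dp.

v₁ − v₀ = (-0.02200000, -0.04000000, -0.06600000)
m·(v₁−v₀)/dt = (-1.1000, -2.0000, -3.3000)
Δω = ω₁−ω₀ = (0.01616000, -0.05166667, -0.14640000)
I·α + gyro = (0.0900, -0.1100, -0.1200)

F = (-1.1000, -2.0000, -3.3000)
τ = (0.0900, -0.1100, -0.1200)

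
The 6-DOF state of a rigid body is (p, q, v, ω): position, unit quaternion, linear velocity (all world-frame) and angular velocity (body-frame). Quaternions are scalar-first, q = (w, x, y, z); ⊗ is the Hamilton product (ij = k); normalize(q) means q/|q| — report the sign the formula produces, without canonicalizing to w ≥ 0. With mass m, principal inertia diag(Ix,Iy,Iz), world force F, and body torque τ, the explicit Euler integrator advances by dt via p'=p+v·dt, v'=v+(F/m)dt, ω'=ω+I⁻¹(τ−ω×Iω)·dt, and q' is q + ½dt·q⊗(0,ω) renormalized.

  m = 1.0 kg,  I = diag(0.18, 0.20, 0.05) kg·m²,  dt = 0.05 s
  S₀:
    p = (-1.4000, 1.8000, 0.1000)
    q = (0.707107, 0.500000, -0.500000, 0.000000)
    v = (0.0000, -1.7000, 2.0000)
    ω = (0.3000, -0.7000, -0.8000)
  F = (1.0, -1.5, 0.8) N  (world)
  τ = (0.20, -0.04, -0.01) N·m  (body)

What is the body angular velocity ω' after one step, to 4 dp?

ω' = (0.3789, -0.7022, -0.8058)

angular accel α = (1.5778, -0.0440, -0.1160)
new body rate ω' = (0.3789, -0.7022, -0.8058)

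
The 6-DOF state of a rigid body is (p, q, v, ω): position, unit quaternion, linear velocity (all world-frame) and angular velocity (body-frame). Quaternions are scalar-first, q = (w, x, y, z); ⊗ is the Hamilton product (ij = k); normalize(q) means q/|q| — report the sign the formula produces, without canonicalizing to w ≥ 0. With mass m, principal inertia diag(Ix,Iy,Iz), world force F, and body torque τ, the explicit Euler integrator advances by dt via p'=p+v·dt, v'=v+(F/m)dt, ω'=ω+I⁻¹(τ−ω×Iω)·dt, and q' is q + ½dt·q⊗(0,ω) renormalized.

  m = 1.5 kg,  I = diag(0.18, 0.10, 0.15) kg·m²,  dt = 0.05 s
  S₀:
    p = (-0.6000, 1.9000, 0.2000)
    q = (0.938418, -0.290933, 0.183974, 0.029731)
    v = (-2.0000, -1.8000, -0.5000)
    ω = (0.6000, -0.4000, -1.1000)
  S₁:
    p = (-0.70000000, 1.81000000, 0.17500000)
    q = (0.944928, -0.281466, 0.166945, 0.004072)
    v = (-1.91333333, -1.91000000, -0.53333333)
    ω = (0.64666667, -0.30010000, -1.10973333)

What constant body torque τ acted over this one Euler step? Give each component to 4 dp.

ω₁ − ω₀ = (0.04666667, 0.09990000, -0.00973333)
τ = I·(Δω/dt) + ω₀×(Iω₀) = (0.1900, 0.1800, -0.0100)

τ = (0.1900, 0.1800, -0.0100)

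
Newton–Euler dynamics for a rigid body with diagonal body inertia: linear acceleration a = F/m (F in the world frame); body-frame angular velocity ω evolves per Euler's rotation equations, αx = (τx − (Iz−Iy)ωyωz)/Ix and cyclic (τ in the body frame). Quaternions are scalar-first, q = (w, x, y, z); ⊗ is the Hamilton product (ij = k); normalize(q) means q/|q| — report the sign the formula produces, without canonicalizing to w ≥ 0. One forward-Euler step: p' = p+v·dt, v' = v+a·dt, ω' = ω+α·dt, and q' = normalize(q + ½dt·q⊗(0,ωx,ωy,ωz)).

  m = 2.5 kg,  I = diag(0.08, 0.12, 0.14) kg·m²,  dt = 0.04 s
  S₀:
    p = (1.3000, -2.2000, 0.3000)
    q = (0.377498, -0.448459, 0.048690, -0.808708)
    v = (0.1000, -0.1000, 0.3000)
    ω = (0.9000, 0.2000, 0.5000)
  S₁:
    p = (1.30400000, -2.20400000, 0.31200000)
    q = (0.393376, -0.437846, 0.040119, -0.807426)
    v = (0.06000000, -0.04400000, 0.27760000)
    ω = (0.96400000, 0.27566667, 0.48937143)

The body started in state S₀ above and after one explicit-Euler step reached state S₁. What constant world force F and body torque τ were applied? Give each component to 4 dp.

F = (-2.5000, 3.5000, -1.4000)
τ = (0.1300, 0.2000, -0.0300)

rate change Δω = (0.06400000, 0.07566667, -0.01062857)
applied torque τ = (0.1300, 0.2000, -0.0300)
velocity change Δv = (-0.04000000, 0.05600000, -0.02240000)
m·(v₁−v₀)/dt = (-2.5000, 3.5000, -1.4000)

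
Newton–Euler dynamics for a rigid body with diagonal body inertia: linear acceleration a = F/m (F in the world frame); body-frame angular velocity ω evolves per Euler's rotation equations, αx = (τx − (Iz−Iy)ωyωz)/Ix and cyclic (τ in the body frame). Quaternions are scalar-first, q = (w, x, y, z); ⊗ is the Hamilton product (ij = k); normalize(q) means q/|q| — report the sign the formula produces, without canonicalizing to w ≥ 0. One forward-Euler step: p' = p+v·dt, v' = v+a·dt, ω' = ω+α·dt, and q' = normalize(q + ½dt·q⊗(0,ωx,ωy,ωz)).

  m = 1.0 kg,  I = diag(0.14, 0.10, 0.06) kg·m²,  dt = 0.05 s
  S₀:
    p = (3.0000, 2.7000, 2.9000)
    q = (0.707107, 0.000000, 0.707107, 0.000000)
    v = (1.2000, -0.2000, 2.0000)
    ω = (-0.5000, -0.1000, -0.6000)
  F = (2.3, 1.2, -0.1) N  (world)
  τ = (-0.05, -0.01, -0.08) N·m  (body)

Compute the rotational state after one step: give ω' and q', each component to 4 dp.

ω' = (-0.5170, -0.1170, -0.6650)
q' = (0.7087, -0.0194, 0.7052, -0.0018)

gyro term ω×Iω = (-0.0024, 0.0240, -0.0020)
α = I⁻¹(τ − ω×Iω) = (-0.3400, -0.3400, -1.3000)
ω' = ω + α·dt = (-0.5170, -0.1170, -0.6650)
q⊗(0,ω) = (0.0707107, -0.7778177, -0.0707107, -0.0707107)
q' = normalize(q + ½dt·q⊗(0,ω)) = (0.7087, -0.0194, 0.7052, -0.0018)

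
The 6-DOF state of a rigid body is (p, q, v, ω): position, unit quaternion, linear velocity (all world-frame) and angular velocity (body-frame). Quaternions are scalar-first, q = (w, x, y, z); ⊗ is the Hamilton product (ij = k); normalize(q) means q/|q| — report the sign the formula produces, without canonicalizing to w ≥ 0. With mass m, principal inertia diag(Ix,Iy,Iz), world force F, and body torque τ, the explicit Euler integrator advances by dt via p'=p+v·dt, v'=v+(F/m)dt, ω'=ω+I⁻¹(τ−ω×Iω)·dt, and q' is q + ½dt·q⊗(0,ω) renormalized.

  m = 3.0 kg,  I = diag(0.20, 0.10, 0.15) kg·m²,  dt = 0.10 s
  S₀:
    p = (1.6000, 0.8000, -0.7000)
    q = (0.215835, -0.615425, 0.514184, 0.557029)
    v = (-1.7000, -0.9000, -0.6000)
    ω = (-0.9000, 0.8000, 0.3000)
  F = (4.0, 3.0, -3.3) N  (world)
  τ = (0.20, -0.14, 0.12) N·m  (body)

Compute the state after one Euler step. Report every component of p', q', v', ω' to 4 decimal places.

p' = (1.4300, 0.7100, -0.7600)
q' = (0.1589, -0.6385, 0.5060, 0.5577)
v' = (-1.5667, -0.8000, -0.7100)
ω' = (-0.8060, 0.6735, 0.3320)

a = (1.3333, 1.0000, -1.1000)
p + v·dt = (1.4300, 0.7100, -0.7600)
new velocity v' = (-1.5667, -0.8000, -0.7100)
angular accel α = (0.9400, -1.2650, 0.3200)
ω + α·dt = (-0.8060, 0.6735, 0.3320)
Hamilton product q⊗(0,ω) = (-1.1323384, -0.4856195, -0.1440306, 0.0351761)
q' = normalize(q + ½dt·q⊗(0,ω)) = (0.1589, -0.6385, 0.5060, 0.5577)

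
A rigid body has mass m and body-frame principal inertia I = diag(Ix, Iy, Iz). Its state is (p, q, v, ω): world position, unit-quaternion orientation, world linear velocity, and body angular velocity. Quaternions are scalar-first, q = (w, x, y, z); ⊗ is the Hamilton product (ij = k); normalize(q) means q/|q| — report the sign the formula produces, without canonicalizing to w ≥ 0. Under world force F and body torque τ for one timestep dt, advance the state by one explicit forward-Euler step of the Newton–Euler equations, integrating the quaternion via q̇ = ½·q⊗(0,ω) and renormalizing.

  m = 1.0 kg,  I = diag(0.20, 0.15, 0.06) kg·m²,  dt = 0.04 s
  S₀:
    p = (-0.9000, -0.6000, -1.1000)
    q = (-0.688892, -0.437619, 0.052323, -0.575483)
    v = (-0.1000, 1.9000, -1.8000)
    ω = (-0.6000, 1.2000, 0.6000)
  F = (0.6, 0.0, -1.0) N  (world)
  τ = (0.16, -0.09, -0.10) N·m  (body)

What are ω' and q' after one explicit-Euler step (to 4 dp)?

ω' = (-0.5550, 1.1894, 0.5093)
q' = (-0.6882, -0.4147, 0.0479, -0.5934)

ω×(Iω) gyroscopic = (-0.0648, -0.0504, 0.0360)
(τ − ω×Iω)/I = (1.1240, -0.2640, -2.2667)
ω + α·dt = (-0.5550, 1.1894, 0.5093)
2q̇ = q⊗(0,ω) = (0.0199308, 1.1353086, -0.2188092, -0.9070842)
updated quaternion q' = (-0.6882, -0.4147, 0.0479, -0.5934)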